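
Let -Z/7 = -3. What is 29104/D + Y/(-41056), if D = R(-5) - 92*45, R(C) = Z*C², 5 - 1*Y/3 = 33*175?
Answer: -566159087/74208720 ≈ -7.6293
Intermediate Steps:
Z = 21 (Z = -7*(-3) = 21)
Y = -17310 (Y = 15 - 99*175 = 15 - 3*5775 = 15 - 17325 = -17310)
R(C) = 21*C²
D = -3615 (D = 21*(-5)² - 92*45 = 21*25 - 4140 = 525 - 4140 = -3615)
29104/D + Y/(-41056) = 29104/(-3615) - 17310/(-41056) = 29104*(-1/3615) - 17310*(-1/41056) = -29104/3615 + 8655/20528 = -566159087/74208720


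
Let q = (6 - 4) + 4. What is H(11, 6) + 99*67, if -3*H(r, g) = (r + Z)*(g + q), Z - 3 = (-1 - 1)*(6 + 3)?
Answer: 6649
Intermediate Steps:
Z = -15 (Z = 3 + (-1 - 1)*(6 + 3) = 3 - 2*9 = 3 - 18 = -15)
q = 6 (q = 2 + 4 = 6)
H(r, g) = -(-15 + r)*(6 + g)/3 (H(r, g) = -(r - 15)*(g + 6)/3 = -(-15 + r)*(6 + g)/3)
H(11, 6) + 99*67 = (30 - 2*11 + 5*6 - 1/3*6*11) + 99*67 = (30 - 22 + 30 - 22) + 6633 = 16 + 6633 = 6649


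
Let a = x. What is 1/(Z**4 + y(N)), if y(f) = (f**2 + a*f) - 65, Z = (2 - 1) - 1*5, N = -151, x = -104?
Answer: 1/38696 ≈ 2.5842e-5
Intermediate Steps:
a = -104
Z = -4 (Z = 1 - 5 = -4)
y(f) = -65 + f**2 - 104*f (y(f) = (f**2 - 104*f) - 65 = -65 + f**2 - 104*f)
1/(Z**4 + y(N)) = 1/((-4)**4 + (-65 + (-151)**2 - 104*(-151))) = 1/(256 + (-65 + 22801 + 15704)) = 1/(256 + 38440) = 1/38696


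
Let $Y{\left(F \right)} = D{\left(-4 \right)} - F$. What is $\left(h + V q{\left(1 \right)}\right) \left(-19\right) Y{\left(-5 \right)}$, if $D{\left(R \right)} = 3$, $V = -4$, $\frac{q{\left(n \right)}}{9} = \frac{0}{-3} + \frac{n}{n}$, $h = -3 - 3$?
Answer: $6384$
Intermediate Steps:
$h = -6$ ($h = -3 - 3 = -6$)
$q{\left(n \right)} = 9$ ($q{\left(n \right)} = 9 \left(\frac{0}{-3} + \frac{n}{n}\right) = 9 \left(0 \left(- \frac{1}{3}\right) + 1\right) = 9 \left(0 + 1\right) = 9 \cdot 1 = 9$)
$Y{\left(F \right)} = 3 - F$
$\left(h + V q{\left(1 \right)}\right) \left(-19\right) Y{\left(-5 \right)} = \left(-6 - 36\right) \left(-19\right) \left(3 - -5\right) = \left(-6 - 36\right) \left(-19\right) \left(3 + 5\right) = \left(-42\right) \left(-19\right) 8 = 798 \cdot 8 = 6384$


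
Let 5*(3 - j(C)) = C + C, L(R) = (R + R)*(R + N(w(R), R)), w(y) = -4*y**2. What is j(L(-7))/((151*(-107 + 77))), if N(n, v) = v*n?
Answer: -2549/1510 ≈ -1.6881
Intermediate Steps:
N(n, v) = n*v
L(R) = 2*R*(R - 4*R**3) (L(R) = (R + R)*(R + (-4*R**2)*R) = (2*R)*(R - 4*R**3) = 2*R*(R - 4*R**3))
j(C) = 3 - 2*C/5 (j(C) = 3 - (C + C)/5 = 3 - 2*C/5)
j(L(-7))/((151*(-107 + 77))) = (3 - 2*(-7)**2*(2 - 8*(-7)**2)/5)/((151*(-107 + 77))) = (3 - 98*(2 - 8*49)/5)/((151*(-30))) = (3 - 98*(2 - 392)/5)/(-4530) = (3 - 98*(-390)/5)*(-1/4530) = (3 - 2/5*(-19110))*(-1/4530) = (3 + 7644)*(-1/4530) = 7647*(-1/4530) = -2549/1510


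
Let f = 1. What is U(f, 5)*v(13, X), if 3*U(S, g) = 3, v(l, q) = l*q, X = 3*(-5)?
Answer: -195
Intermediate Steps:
X = -15
U(S, g) = 1 (U(S, g) = (⅓)*3 = 1)
U(f, 5)*v(13, X) = 1*(13*(-15)) = 1*(-195) = -195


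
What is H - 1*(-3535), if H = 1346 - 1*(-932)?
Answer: 5813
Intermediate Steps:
H = 2278 (H = 1346 + 932 = 2278)
H - 1*(-3535) = 2278 - 1*(-3535) = 2278 + 3535 = 5813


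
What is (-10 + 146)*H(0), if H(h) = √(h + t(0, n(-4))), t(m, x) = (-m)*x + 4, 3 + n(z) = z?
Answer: 272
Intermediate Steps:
n(z) = -3 + z
t(m, x) = 4 - m*x (t(m, x) = -m*x + 4 = 4 - m*x)
H(h) = √(4 + h) (H(h) = √(h + (4 - 1*0*(-3 - 4))) = √(h + (4 - 1*0*(-7))) = √(h + (4 + 0)) = √(h + 4) = √(4 + h))
(-10 + 146)*H(0) = (-10 + 146)*√(4 + 0) = 136*√4 = 136*2 = 272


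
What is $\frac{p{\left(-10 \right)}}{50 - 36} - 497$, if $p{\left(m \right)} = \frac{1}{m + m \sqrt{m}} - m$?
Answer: $\frac{- 69480 \sqrt{10} + 69481 i}{140 \left(\sqrt{10} - i\right)} \approx -496.29 + 0.0020535 i$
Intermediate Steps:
$p{\left(m \right)} = \frac{1}{m + m^{\frac{3}{2}}} - m$
$\frac{p{\left(-10 \right)}}{50 - 36} - 497 = \frac{\frac{1}{-10 + \left(-10\right)^{\frac{3}{2}}} \left(1 - \left(-10\right)^{2} - \left(-10\right)^{\frac{5}{2}}\right)}{50 - 36} - 497 = \frac{\frac{1}{-10 - 10 i \sqrt{10}} \left(1 - 100 - 100 i \sqrt{10}\right)}{14} - 497 = \frac{1 - 100 - 100 i \sqrt{10}}{-10 - 10 i \sqrt{10}} \cdot \frac{1}{14} - 497 = \frac{-99 - 100 i \sqrt{10}}{-10 - 10 i \sqrt{10}} \cdot \frac{1}{14} - 497 = \frac{-99 - 100 i \sqrt{10}}{14 \left(-10 - 10 i \sqrt{10}\right)} - 497 = -497 + \frac{-99 - 100 i \sqrt{10}}{14 \left(-10 - 10 i \sqrt{10}\right)}$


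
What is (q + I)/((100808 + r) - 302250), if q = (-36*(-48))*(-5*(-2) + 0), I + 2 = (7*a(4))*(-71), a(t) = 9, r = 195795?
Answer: -12805/5647 ≈ -2.2676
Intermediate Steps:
I = -4475 (I = -2 + (7*9)*(-71) = -2 + 63*(-71) = -2 - 4473 = -4475)
q = 17280 (q = 1728*(10 + 0) = 1728*10 = 17280)
(q + I)/((100808 + r) - 302250) = (17280 - 4475)/((100808 + 195795) - 302250) = 12805/(296603 - 302250) = 12805/(-5647) = 12805*(-1/5647) = -12805/5647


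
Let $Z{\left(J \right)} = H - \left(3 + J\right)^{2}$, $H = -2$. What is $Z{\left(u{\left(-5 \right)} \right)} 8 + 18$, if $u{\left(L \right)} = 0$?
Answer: $-70$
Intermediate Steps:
$Z{\left(J \right)} = -2 - \left(3 + J\right)^{2}$
$Z{\left(u{\left(-5 \right)} \right)} 8 + 18 = \left(-2 - \left(3 + 0\right)^{2}\right) 8 + 18 = \left(-2 - 3^{2}\right) 8 + 18 = \left(-2 - 9\right) 8 + 18 = \left(-11\right) 8 + 18 = -88 + 18 = -70$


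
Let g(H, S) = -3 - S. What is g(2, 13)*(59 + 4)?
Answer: -1008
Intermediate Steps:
g(2, 13)*(59 + 4) = (-3 - 1*13)*(59 + 4) = (-3 - 13)*63 = -16*63 = -1008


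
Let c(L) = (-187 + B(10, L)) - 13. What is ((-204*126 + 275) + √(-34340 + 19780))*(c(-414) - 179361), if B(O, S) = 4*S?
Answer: 4608167093 - 724868*I*√910 ≈ 4.6082e+9 - 2.1867e+7*I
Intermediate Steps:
c(L) = -200 + 4*L (c(L) = (-187 + 4*L) - 13 = -200 + 4*L)
((-204*126 + 275) + √(-34340 + 19780))*(c(-414) - 179361) = ((-204*126 + 275) + √(-34340 + 19780))*((-200 + 4*(-414)) - 179361) = ((-25704 + 275) + √(-14560))*((-200 - 1656) - 179361) = (-25429 + 4*I*√910)*(-1856 - 179361) = (-25429 + 4*I*√910)*(-181217) = 4608167093 - 724868*I*√910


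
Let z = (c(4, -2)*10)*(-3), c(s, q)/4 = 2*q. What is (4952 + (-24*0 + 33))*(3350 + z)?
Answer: 19092550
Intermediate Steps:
c(s, q) = 8*q (c(s, q) = 4*(2*q) = 8*q)
z = 480 (z = ((8*(-2))*10)*(-3) = -16*10*(-3) = -160*(-3) = 480)
(4952 + (-24*0 + 33))*(3350 + z) = (4952 + (-24*0 + 33))*(3350 + 480) = (4952 + (0 + 33))*3830 = (4952 + 33)*3830 = 4985*3830 = 19092550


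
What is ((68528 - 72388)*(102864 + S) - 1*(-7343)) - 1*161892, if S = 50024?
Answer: -590302229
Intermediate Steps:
((68528 - 72388)*(102864 + S) - 1*(-7343)) - 1*161892 = ((68528 - 72388)*(102864 + 50024) - 1*(-7343)) - 1*161892 = (-3860*152888 + 7343) - 161892 = (-590147680 + 7343) - 161892 = -590140337 - 161892 = -590302229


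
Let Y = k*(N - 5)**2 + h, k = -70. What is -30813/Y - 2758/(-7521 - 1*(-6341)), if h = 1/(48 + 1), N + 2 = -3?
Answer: 454599817/67456470 ≈ 6.7392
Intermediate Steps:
N = -5 (N = -2 - 3 = -5)
h = 1/49 ≈ 0.020408
Y = -342999/49 (Y = -70*(-5 - 5)**2 + 1/49 = -70*(-10)**2 + 1/49 = -70*100 + 1/49 = -7000 + 1/49 = -342999/49 ≈ -7000.0)
-30813/Y - 2758/(-7521 - 1*(-6341)) = -30813/(-342999/49) - 2758/(-7521 - 1*(-6341)) = -30813*(-49/342999) - 2758/(-7521 + 6341) = 503279/114333 - 2758/(-1180) = 503279/114333 - 2758*(-1/1180) = 503279/114333 + 1379/590 = 454599817/67456470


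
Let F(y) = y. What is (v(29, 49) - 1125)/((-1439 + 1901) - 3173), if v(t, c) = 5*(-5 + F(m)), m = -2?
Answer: 1160/2711 ≈ 0.42789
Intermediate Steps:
v(t, c) = -35 (v(t, c) = 5*(-5 - 2) = 5*(-7) = -35)
(v(29, 49) - 1125)/((-1439 + 1901) - 3173) = (-35 - 1125)/((-1439 + 1901) - 3173) = -1160/(462 - 3173) = -1160/(-2711) = -1160*(-1/2711) = 1160/2711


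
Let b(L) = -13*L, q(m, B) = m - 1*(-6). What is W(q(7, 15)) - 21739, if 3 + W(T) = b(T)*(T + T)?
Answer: -26136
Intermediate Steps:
q(m, B) = 6 + m (q(m, B) = m + 6 = 6 + m)
W(T) = -3 - 26*T² (W(T) = -3 + (-13*T)*(T + T) = -3 + (-13*T)*(2*T) = -3 - 26*T²)
W(q(7, 15)) - 21739 = (-3 - 26*(6 + 7)²) - 21739 = (-3 - 26*13²) - 21739 = (-3 - 26*169) - 21739 = (-3 - 4394) - 21739 = -4397 - 21739 = -26136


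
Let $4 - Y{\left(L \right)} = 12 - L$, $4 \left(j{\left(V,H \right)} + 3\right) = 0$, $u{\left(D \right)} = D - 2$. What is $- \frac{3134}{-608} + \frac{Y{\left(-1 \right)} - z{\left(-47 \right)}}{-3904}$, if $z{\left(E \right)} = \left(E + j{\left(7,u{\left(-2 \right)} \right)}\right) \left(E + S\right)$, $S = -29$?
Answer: $\frac{454719}{74176} \approx 6.1303$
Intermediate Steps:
$u{\left(D \right)} = -2 + D$
$j{\left(V,H \right)} = -3$ ($j{\left(V,H \right)} = -3 + \frac{1}{4} \cdot 0 = -3 + 0 = -3$)
$Y{\left(L \right)} = -8 + L$ ($Y{\left(L \right)} = 4 - \left(12 - L\right) = 4 + \left(-12 + L\right) = -8 + L$)
$z{\left(E \right)} = \left(-29 + E\right) \left(-3 + E\right)$ ($z{\left(E \right)} = \left(E - 3\right) \left(E - 29\right) = \left(-3 + E\right) \left(-29 + E\right) = \left(-29 + E\right) \left(-3 + E\right)$)
$- \frac{3134}{-608} + \frac{Y{\left(-1 \right)} - z{\left(-47 \right)}}{-3904} = - \frac{3134}{-608} + \frac{\left(-8 - 1\right) - \left(87 + \left(-47\right)^{2} - -1504\right)}{-3904} = \left(-3134\right) \left(- \frac{1}{608}\right) + \left(-9 - \left(87 + 2209 + 1504\right)\right) \left(- \frac{1}{3904}\right) = \frac{1567}{304} + \left(-9 - 3800\right) \left(- \frac{1}{3904}\right) = \frac{1567}{304} - - \frac{3809}{3904} = \frac{1567}{304} + \frac{3809}{3904} = \frac{454719}{74176}$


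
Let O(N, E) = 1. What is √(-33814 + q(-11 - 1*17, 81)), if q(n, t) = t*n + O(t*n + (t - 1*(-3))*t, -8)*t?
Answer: I*√36001 ≈ 189.74*I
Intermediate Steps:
q(n, t) = t + n*t (q(n, t) = t*n + 1*t = n*t + t = t + n*t)
√(-33814 + q(-11 - 1*17, 81)) = √(-33814 + 81*(1 + (-11 - 1*17))) = √(-33814 + 81*(1 + (-11 - 17))) = √(-33814 + 81*(1 - 28)) = √(-33814 + 81*(-27)) = √(-33814 - 2187) = √(-36001) = I*√36001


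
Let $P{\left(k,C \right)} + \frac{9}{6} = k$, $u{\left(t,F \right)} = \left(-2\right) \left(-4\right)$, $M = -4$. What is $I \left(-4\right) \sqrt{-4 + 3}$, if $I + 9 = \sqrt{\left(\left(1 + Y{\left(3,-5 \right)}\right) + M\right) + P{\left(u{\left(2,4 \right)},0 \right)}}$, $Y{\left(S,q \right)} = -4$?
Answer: $2 \sqrt{2} + 36 i \approx 2.8284 + 36.0 i$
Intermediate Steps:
$u{\left(t,F \right)} = 8$
$P{\left(k,C \right)} = - \frac{3}{2} + k$
$I = -9 + \frac{i \sqrt{2}}{2}$ ($I = -9 + \sqrt{\left(\left(1 - 4\right) - 4\right) + \left(- \frac{3}{2} + 8\right)} = -9 + \sqrt{\left(-3 - 4\right) + \frac{13}{2}} = -9 + \sqrt{-7 + \frac{13}{2}} = -9 + \sqrt{- \frac{1}{2}} = -9 + \frac{i \sqrt{2}}{2} \approx -9.0 + 0.70711 i$)
$I \left(-4\right) \sqrt{-4 + 3} = \left(-9 + \frac{i \sqrt{2}}{2}\right) \left(-4\right) \sqrt{-4 + 3} = \left(36 - 2 i \sqrt{2}\right) \sqrt{-1} = \left(36 - 2 i \sqrt{2}\right) i = i \left(36 - 2 i \sqrt{2}\right)$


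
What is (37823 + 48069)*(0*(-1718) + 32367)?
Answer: 2780066364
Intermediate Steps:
(37823 + 48069)*(0*(-1718) + 32367) = 85892*(0 + 32367) = 85892*32367 = 2780066364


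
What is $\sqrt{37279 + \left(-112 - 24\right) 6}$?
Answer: $\sqrt{36463} \approx 190.95$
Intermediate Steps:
$\sqrt{37279 + \left(-112 - 24\right) 6} = \sqrt{37279 - 816} = \sqrt{36463}$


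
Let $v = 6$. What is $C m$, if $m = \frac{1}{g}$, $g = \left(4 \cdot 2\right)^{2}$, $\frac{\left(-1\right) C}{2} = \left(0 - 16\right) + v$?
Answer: $\frac{5}{16} \approx 0.3125$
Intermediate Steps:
$C = 20$ ($C = - 2 \left(\left(0 - 16\right) + 6\right) = - 2 \left(-16 + 6\right) = \left(-2\right) \left(-10\right) = 20$)
$g = 64$ ($g = 8^{2} = 64$)
$m = \frac{1}{64} \approx 0.015625$
$C m = 20 \cdot \frac{1}{64} = \frac{5}{16}$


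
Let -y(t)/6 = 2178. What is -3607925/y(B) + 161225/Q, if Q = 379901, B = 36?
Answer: 1372761203725/4964546268 ≈ 276.51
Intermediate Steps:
y(t) = -13068 (y(t) = -6*2178 = -13068)
-3607925/y(B) + 161225/Q = -3607925/(-13068) + 161225/379901 = -3607925*(-1/13068) + 161225*(1/379901) = 3607925/13068 + 161225/379901 = 1372761203725/4964546268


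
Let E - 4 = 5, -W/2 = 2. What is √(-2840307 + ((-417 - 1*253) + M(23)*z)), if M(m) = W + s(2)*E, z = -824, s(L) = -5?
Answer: I*√2800601 ≈ 1673.5*I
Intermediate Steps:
W = -4 (W = -2*2 = -4)
E = 9 (E = 4 + 5 = 9)
M(m) = -49 (M(m) = -4 - 5*9 = -4 - 45 = -49)
√(-2840307 + ((-417 - 1*253) + M(23)*z)) = √(-2840307 + ((-417 - 1*253) - 49*(-824))) = √(-2840307 + ((-417 - 253) + 40376)) = √(-2840307 + (-670 + 40376)) = √(-2840307 + 39706) = √(-2800601) = I*√2800601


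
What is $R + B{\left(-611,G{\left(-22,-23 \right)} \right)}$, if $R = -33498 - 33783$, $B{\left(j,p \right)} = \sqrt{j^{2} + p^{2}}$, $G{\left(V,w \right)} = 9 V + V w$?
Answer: $-67281 + \sqrt{468185} \approx -66597.0$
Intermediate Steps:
$R = -67281$
$R + B{\left(-611,G{\left(-22,-23 \right)} \right)} = -67281 + \sqrt{\left(-611\right)^{2} + \left(- 22 \left(9 - 23\right)\right)^{2}} = -67281 + \sqrt{373321 + \left(\left(-22\right) \left(-14\right)\right)^{2}} = -67281 + \sqrt{373321 + 308^{2}} = -67281 + \sqrt{373321 + 94864} = -67281 + \sqrt{468185}$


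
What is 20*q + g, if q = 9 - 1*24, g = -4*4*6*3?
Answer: -588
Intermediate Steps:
g = -288 (g = -96*3 = -4*72 = -288)
q = -15 (q = 9 - 24 = -15)
20*q + g = 20*(-15) - 288 = -300 - 288 = -588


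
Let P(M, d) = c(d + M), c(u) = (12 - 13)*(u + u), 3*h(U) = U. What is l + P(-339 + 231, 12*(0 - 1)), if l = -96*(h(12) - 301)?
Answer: 28752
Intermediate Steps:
h(U) = U/3
l = 28512 (l = -96*((⅓)*12 - 301) = -96*(4 - 301) = -96*(-297) = 28512)
c(u) = -2*u
P(M, d) = -2*M - 2*d (P(M, d) = -2*(d + M) = -2*(M + d) = -2*M - 2*d)
l + P(-339 + 231, 12*(0 - 1)) = 28512 + (-2*(-339 + 231) - 24*(0 - 1)) = 28512 + (-2*(-108) - 24*(-1)) = 28512 + (216 - 2*(-12)) = 28512 + (216 + 24) = 28512 + 240 = 28752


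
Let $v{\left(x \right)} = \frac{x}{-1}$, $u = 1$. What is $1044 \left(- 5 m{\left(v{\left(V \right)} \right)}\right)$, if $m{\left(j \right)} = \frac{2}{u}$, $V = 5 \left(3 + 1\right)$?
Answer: $-10440$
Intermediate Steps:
$V = 20$ ($V = 5 \cdot 4 = 20$)
$v{\left(x \right)} = - x$ ($v{\left(x \right)} = x \left(-1\right) = - x$)
$m{\left(j \right)} = 2$ ($m{\left(j \right)} = \frac{2}{1} = 2 \cdot 1 = 2$)
$1044 \left(- 5 m{\left(v{\left(V \right)} \right)}\right) = 1044 \left(\left(-5\right) 2\right) = 1044 \left(-10\right) = -10440$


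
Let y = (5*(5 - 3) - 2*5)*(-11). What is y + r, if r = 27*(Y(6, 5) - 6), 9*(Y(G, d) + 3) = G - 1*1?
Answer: -228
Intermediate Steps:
Y(G, d) = -28/9 + G/9 (Y(G, d) = -3 + (G - 1*1)/9 = -3 + (G - 1)/9 = -3 + (-1 + G)/9 = -3 + (-1/9 + G/9) = -28/9 + G/9)
r = -228 (r = 27*((-28/9 + (1/9)*6) - 6) = 27*((-28/9 + 2/3) - 6) = 27*(-22/9 - 6) = 27*(-76/9) = -228)
y = 0 (y = (5*2 - 10)*(-11) = (10 - 10)*(-11) = 0*(-11) = 0)
y + r = 0 - 228 = -228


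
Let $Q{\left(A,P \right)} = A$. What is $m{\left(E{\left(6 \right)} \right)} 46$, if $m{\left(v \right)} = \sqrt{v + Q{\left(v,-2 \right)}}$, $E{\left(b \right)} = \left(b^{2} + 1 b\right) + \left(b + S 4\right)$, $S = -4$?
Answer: $368$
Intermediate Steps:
$E{\left(b \right)} = -16 + b^{2} + 2 b$ ($E{\left(b \right)} = \left(b^{2} + 1 b\right) + \left(b - 16\right) = \left(b^{2} + b\right) + \left(b - 16\right) = \left(b + b^{2}\right) + \left(-16 + b\right) = -16 + b^{2} + 2 b$)
$m{\left(v \right)} = \sqrt{2} \sqrt{v}$ ($m{\left(v \right)} = \sqrt{v + v} = \sqrt{2 v} = \sqrt{2} \sqrt{v}$)
$m{\left(E{\left(6 \right)} \right)} 46 = \sqrt{2} \sqrt{-16 + 6^{2} + 2 \cdot 6} \cdot 46 = \sqrt{2} \sqrt{-16 + 36 + 12} \cdot 46 = \sqrt{2} \sqrt{32} \cdot 46 = \sqrt{2} \cdot 4 \sqrt{2} \cdot 46 = 8 \cdot 46 = 368$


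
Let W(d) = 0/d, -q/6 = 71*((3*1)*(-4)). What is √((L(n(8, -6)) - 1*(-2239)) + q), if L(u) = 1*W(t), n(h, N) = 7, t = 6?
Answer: √7351 ≈ 85.738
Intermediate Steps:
q = 5112 (q = -426*(3*1)*(-4) = -426*3*(-4) = -426*(-12) = -6*(-852) = 5112)
W(d) = 0
L(u) = 0 (L(u) = 1*0 = 0)
√((L(n(8, -6)) - 1*(-2239)) + q) = √((0 - 1*(-2239)) + 5112) = √((0 + 2239) + 5112) = √(2239 + 5112) = √7351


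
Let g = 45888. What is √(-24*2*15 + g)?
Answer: 4*√2823 ≈ 212.53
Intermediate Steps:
√(-24*2*15 + g) = √(-24*2*15 + 45888) = √(-48*15 + 45888) = √(-720 + 45888) = √45168 = 4*√2823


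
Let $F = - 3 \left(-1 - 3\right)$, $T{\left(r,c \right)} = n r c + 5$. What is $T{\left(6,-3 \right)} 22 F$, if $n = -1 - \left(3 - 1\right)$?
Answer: $15576$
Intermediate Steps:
$n = -3$ ($n = -1 - 2 = -3$)
$T{\left(r,c \right)} = 5 - 3 c r$ ($T{\left(r,c \right)} = - 3 r c + 5 = - 3 c r + 5 = 5 - 3 c r$)
$F = 12$ ($F = \left(-3\right) \left(-4\right) = 12$)
$T{\left(6,-3 \right)} 22 F = \left(5 - \left(-9\right) 6\right) 22 \cdot 12 = \left(5 + 54\right) 22 \cdot 12 = 59 \cdot 22 \cdot 12 = 1298 \cdot 12 = 15576$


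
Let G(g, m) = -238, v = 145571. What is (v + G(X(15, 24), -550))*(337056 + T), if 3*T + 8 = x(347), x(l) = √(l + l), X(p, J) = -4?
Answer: 146954916280/3 + 145333*√694/3 ≈ 4.8986e+10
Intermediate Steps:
x(l) = √2*√l (x(l) = √(2*l) = √2*√l)
T = -8/3 + √694/3 (T = -8/3 + (√2*√347)/3 = -8/3 + √694/3 ≈ 6.1146)
(v + G(X(15, 24), -550))*(337056 + T) = (145571 - 238)*(337056 + (-8/3 + √694/3)) = 145333*(1011160/3 + √694/3) = 146954916280/3 + 145333*√694/3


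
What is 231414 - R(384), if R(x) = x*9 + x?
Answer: 227574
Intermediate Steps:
R(x) = 10*x (R(x) = 9*x + x = 10*x)
231414 - R(384) = 231414 - 10*384 = 231414 - 1*3840 = 231414 - 3840 = 227574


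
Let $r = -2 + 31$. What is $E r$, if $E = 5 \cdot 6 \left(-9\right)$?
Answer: $-7830$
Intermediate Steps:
$r = 29$
$E = -270$ ($E = 30 \left(-9\right) = -270$)
$E r = \left(-270\right) 29 = -7830$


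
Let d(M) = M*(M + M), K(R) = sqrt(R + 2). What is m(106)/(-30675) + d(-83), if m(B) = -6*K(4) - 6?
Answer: 140880052/10225 + 2*sqrt(6)/10225 ≈ 13778.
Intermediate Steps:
K(R) = sqrt(2 + R)
m(B) = -6 - 6*sqrt(6) (m(B) = -6*sqrt(2 + 4) - 6 = -6*sqrt(6) - 6 = -6 - 6*sqrt(6))
d(M) = 2*M**2 (d(M) = M*(2*M) = 2*M**2)
m(106)/(-30675) + d(-83) = (-6 - 6*sqrt(6))/(-30675) + 2*(-83)**2 = (-6 - 6*sqrt(6))*(-1/30675) + 2*6889 = (2/10225 + 2*sqrt(6)/10225) + 13778 = 140880052/10225 + 2*sqrt(6)/10225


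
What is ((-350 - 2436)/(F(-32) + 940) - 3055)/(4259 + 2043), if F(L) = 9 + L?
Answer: -400603/825562 ≈ -0.48525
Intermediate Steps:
((-350 - 2436)/(F(-32) + 940) - 3055)/(4259 + 2043) = ((-350 - 2436)/((9 - 32) + 940) - 3055)/(4259 + 2043) = (-2786/(-23 + 940) - 3055)/6302 = (-2786/917 - 3055)*(1/6302) = (-2786*1/917 - 3055)*(1/6302) = (-398/131 - 3055)*(1/6302) = -400603/131*1/6302 = -400603/825562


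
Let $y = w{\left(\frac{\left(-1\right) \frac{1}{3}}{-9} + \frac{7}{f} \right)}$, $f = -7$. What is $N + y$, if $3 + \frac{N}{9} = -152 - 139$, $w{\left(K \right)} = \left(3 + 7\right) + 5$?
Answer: $-2631$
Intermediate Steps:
$w{\left(K \right)} = 15$ ($w{\left(K \right)} = 10 + 5 = 15$)
$y = 15$
$N = -2646$ ($N = -27 + 9 \left(-152 - 139\right) = -27 + 9 \left(-291\right) = -27 - 2619 = -2646$)
$N + y = -2646 + 15 = -2631$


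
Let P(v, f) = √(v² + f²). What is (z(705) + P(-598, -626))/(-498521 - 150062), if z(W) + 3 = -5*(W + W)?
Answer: 7053/648583 - 2*√187370/648583 ≈ 0.0095397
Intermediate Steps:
z(W) = -3 - 10*W (z(W) = -3 - 5*(W + W) = -3 - 10*W)
P(v, f) = √(f² + v²)
(z(705) + P(-598, -626))/(-498521 - 150062) = ((-3 - 10*705) + √((-626)² + (-598)²))/(-498521 - 150062) = ((-3 - 7050) + √(391876 + 357604))/(-648583) = (-7053 + √749480)*(-1/648583) = (-7053 + 2*√187370)*(-1/648583) = 7053/648583 - 2*√187370/648583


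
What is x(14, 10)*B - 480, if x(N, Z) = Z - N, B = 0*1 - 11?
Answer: -436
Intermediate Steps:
B = -11 (B = 0 - 11 = -11)
x(14, 10)*B - 480 = (10 - 1*14)*(-11) - 480 = (10 - 14)*(-11) - 480 = -4*(-11) - 480 = 44 - 480 = -436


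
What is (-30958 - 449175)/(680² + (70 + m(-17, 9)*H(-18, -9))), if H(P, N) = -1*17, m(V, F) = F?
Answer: -480133/462317 ≈ -1.0385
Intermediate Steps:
H(P, N) = -17
(-30958 - 449175)/(680² + (70 + m(-17, 9)*H(-18, -9))) = (-30958 - 449175)/(680² + (70 + 9*(-17))) = -480133/(462400 + (70 - 153)) = -480133/(462400 - 83) = -480133/462317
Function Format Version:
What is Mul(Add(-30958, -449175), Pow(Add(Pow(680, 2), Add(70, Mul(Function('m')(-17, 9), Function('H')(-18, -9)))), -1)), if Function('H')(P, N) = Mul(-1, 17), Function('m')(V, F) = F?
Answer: Rational(-480133, 462317) ≈ -1.0385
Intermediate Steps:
Function('H')(P, N) = -17
Mul(Add(-30958, -449175), Pow(Add(Pow(680, 2), Add(70, Mul(Function('m')(-17, 9), Function('H')(-18, -9)))), -1)) = Mul(Add(-30958, -449175), Pow(Add(Pow(680, 2), Add(70, Mul(9, -17))), -1)) = Mul(-480133, Pow(Add(462400, Add(70, -153)), -1)) = Mul(-480133, Pow(Add(462400, -83), -1)) = Mul(-480133, Pow(462317, -1)) = Mul(-480133, Rational(1, 462317)) = Rational(-480133, 462317)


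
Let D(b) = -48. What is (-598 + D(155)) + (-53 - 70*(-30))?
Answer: 1401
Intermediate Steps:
(-598 + D(155)) + (-53 - 70*(-30)) = (-598 - 48) + (-53 - 70*(-30)) = -646 + (-53 + 2100) = -646 + 2047 = 1401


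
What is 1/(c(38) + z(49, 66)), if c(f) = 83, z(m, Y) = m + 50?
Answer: 1/182 ≈ 0.0054945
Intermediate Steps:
z(m, Y) = 50 + m
1/(c(38) + z(49, 66)) = 1/(83 + (50 + 49)) = 1/(83 + 99) = 1/182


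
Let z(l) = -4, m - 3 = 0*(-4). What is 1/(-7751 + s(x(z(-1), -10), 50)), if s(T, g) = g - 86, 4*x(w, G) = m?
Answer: -1/7787 ≈ -0.00012842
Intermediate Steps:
m = 3 (m = 3 + 0*(-4) = 3 + 0 = 3)
x(w, G) = 3/4 (x(w, G) = (1/4)*3 = 3/4)
s(T, g) = -86 + g
1/(-7751 + s(x(z(-1), -10), 50)) = 1/(-7751 + (-86 + 50)) = 1/(-7751 - 36) = 1/(-7787) = -1/7787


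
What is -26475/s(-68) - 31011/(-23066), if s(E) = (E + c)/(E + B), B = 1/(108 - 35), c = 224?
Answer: 505186671053/43779268 ≈ 11539.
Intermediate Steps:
B = 1/73 ≈ 0.013699
s(E) = (224 + E)/(1/73 + E) (s(E) = (E + 224)/(E + 1/73) = (224 + E)/(1/73 + E))
-26475/s(-68) - 31011/(-23066) = -26475*(1 + 73*(-68))/(73*(224 - 68)) - 31011/(-23066) = -26475/(73*156/(1 - 4964)) - 31011*(-1/23066) = -26475/(73*156/(-4963)) + 31011/23066 = -26475/(73*(-1/4963)*156) + 31011/23066 = -26475/(-11388/4963) + 31011/23066 = -26475*(-4963/11388) + 31011/23066 = 43798475/3796 + 31011/23066 = 505186671053/43779268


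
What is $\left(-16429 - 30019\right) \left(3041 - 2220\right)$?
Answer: $-38133808$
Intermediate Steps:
$\left(-16429 - 30019\right) \left(3041 - 2220\right) = \left(-46448\right) 821 = -38133808$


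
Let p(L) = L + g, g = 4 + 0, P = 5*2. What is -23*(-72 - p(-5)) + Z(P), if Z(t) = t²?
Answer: 1733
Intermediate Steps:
P = 10
g = 4
p(L) = 4 + L (p(L) = L + 4 = 4 + L)
-23*(-72 - p(-5)) + Z(P) = -23*(-72 - (4 - 5)) + 10² = -23*(-72 - 1*(-1)) + 100 = -23*(-72 + 1) + 100 = -23*(-71) + 100 = 1633 + 100 = 1733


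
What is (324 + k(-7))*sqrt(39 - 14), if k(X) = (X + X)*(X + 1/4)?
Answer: 4185/2 ≈ 2092.5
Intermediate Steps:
k(X) = 2*X*(1/4 + X) (k(X) = (2*X)*(X + 1/4) = (2*X)*(1/4 + X) = 2*X*(1/4 + X))
(324 + k(-7))*sqrt(39 - 14) = (324 + (1/2)*(-7)*(1 + 4*(-7)))*sqrt(39 - 14) = (324 + (1/2)*(-7)*(1 - 28))*sqrt(25) = (324 + (1/2)*(-7)*(-27))*5 = (324 + 189/2)*5 = (837/2)*5 = 4185/2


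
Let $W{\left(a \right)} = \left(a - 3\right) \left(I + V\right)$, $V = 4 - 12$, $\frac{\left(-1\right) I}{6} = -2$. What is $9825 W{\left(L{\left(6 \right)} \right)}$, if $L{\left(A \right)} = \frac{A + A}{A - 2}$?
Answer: $0$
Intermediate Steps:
$I = 12$ ($I = \left(-6\right) \left(-2\right) = 12$)
$V = -8$ ($V = 4 - 12 = -8$)
$L{\left(A \right)} = \frac{2 A}{-2 + A}$
$W{\left(a \right)} = -12 + 4 a$ ($W{\left(a \right)} = \left(a - 3\right) \left(12 - 8\right) = \left(-3 + a\right) 4 = -12 + 4 a$)
$9825 W{\left(L{\left(6 \right)} \right)} = 9825 \left(-12 + 4 \cdot 2 \cdot 6 \frac{1}{-2 + 6}\right) = 9825 \left(-12 + 4 \cdot 2 \cdot 6 \cdot \frac{1}{4}\right) = 9825 \left(-12 + 4 \cdot 3\right) = 9825 \left(-12 + 12\right) = 9825 \cdot 0 = 0$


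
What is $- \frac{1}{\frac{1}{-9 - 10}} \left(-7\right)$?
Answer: $-133$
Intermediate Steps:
$- \frac{1}{\frac{1}{-9 - 10}} \left(-7\right) = - \frac{1}{\frac{1}{-19}} \left(-7\right) = - \frac{1}{- \frac{1}{19}} \left(-7\right) = \left(-1\right) \left(-19\right) \left(-7\right) = 19 \left(-7\right) = -133$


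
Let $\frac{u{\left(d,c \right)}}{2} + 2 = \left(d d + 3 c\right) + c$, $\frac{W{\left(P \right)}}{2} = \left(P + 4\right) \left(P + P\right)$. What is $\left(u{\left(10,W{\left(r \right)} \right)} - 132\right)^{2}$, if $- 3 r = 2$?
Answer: $\frac{4096}{81} \approx 50.568$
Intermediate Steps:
$r = - \frac{2}{3}$ ($r = \left(- \frac{1}{3}\right) 2 = - \frac{2}{3} \approx -0.66667$)
$W{\left(P \right)} = 4 P \left(4 + P\right)$ ($W{\left(P \right)} = 2 \left(P + 4\right) \left(P + P\right) = 2 \left(4 + P\right) 2 P = 2 \cdot 2 P \left(4 + P\right) = 4 P \left(4 + P\right)$)
$u{\left(d,c \right)} = -4 + 2 d^{2} + 8 c$ ($u{\left(d,c \right)} = -4 + 2 \left(\left(d d + 3 c\right) + c\right) = -4 + 2 \left(\left(d^{2} + 3 c\right) + c\right) = -4 + 2 \left(d^{2} + 4 c\right) = -4 + \left(2 d^{2} + 8 c\right) = -4 + 2 d^{2} + 8 c$)
$\left(u{\left(10,W{\left(r \right)} \right)} - 132\right)^{2} = \left(\left(-4 + 2 \cdot 10^{2} + 8 \cdot 4 \left(- \frac{2}{3}\right) \left(4 - \frac{2}{3}\right)\right) - 132\right)^{2} = \left(\left(-4 + 2 \cdot 100 + 8 \cdot 4 \left(- \frac{2}{3}\right) \frac{10}{3}\right) - 132\right)^{2} = \left(\left(-4 + 200 + 8 \left(- \frac{80}{9}\right)\right) - 132\right)^{2} = \left(\left(-4 + 200 - \frac{640}{9}\right) - 132\right)^{2} = \left(\frac{1124}{9} - 132\right)^{2} = \left(- \frac{64}{9}\right)^{2} = \frac{4096}{81}$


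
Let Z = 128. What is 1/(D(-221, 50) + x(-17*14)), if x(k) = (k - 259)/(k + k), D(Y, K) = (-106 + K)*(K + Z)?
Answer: -68/677753 ≈ -0.00010033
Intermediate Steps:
D(Y, K) = (-106 + K)*(128 + K) (D(Y, K) = (-106 + K)*(K + 128) = (-106 + K)*(128 + K))
x(k) = (-259 + k)/(2*k) (x(k) = (-259 + k)/((2*k)) = (-259 + k)*(1/(2*k)) = (-259 + k)/(2*k))
1/(D(-221, 50) + x(-17*14)) = 1/((-13568 + 50² + 22*50) + (-259 - 17*14)/(2*((-17*14)))) = 1/((-13568 + 2500 + 1100) + (½)*(-259 - 238)/(-238)) = 1/(-9968 + (½)*(-1/238)*(-497)) = 1/(-9968 + 71/68) = 1/(-677753/68) = -68/677753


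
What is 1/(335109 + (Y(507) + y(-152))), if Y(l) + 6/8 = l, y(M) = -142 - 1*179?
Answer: 4/1341177 ≈ 2.9825e-6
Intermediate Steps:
y(M) = -321 (y(M) = -142 - 179 = -321)
Y(l) = -¾ + l
1/(335109 + (Y(507) + y(-152))) = 1/(335109 + ((-¾ + 507) - 321)) = 1/(335109 + (2025/4 - 321)) = 1/(335109 + 741/4) = 1/(1341177/4) = 4/1341177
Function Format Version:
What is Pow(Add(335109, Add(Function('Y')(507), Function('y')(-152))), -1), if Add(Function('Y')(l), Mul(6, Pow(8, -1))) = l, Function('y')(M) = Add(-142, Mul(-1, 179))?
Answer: Rational(4, 1341177) ≈ 2.9825e-6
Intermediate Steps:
Function('y')(M) = -321 (Function('y')(M) = Add(-142, -179) = -321)
Function('Y')(l) = Add(Rational(-3, 4), l)
Pow(Add(335109, Add(Function('Y')(507), Function('y')(-152))), -1) = Pow(Add(335109, Add(Add(Rational(-3, 4), 507), -321)), -1) = Pow(Add(335109, Add(Rational(2025, 4), -321)), -1) = Pow(Add(335109, Rational(741, 4)), -1) = Pow(Rational(1341177, 4), -1) = Rational(4, 1341177)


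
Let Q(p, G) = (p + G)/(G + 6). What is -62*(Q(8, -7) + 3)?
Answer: -124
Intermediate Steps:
Q(p, G) = (G + p)/(6 + G)
-62*(Q(8, -7) + 3) = -62*((-7 + 8)/(6 - 7) + 3) = -62*(1/(-1) + 3) = -62*(-1*1 + 3) = -62*(-1 + 3) = -62*2 = -124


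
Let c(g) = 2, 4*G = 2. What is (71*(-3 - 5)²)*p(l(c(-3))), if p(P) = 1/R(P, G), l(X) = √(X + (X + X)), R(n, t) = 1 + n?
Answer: -4544/5 + 4544*√6/5 ≈ 1317.3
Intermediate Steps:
G = ½ (G = (¼)*2 = ½ ≈ 0.50000)
l(X) = √3*√X (l(X) = √(X + 2*X) = √(3*X) = √3*√X)
p(P) = 1/(1 + P)
(71*(-3 - 5)²)*p(l(c(-3))) = (71*(-3 - 5)²)/(1 + √3*√2) = (71*(-8)²)/(1 + √6) = (71*64)/(1 + √6) = 4544/(1 + √6)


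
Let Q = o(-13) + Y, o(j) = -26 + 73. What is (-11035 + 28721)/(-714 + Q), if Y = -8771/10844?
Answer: -191786984/7241719 ≈ -26.484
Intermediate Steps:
o(j) = 47
Y = -8771/10844 (Y = -8771*1/10844 = -8771/10844 ≈ -0.80883)
Q = 500897/10844 (Q = 47 - 8771/10844 = 500897/10844 ≈ 46.191)
(-11035 + 28721)/(-714 + Q) = (-11035 + 28721)/(-714 + 500897/10844) = 17686/(-7241719/10844) = 17686*(-10844/7241719) = -191786984/7241719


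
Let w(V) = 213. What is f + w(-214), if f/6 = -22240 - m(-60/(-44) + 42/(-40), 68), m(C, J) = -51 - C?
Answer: -14621103/110 ≈ -1.3292e+5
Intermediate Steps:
f = -14644533/110 (f = 6*(-22240 - (-51 - (-60/(-44) + 42/(-40)))) = 6*(-22240 - (-51 - (-60*(-1/44) + 42*(-1/40)))) = 6*(-22240 - (-51 - (15/11 - 21/20))) = 6*(-22240 - (-51 - 1*69/220)) = 6*(-22240 - (-51 - 69/220)) = 6*(-22240 - 1*(-11289/220)) = 6*(-22240 + 11289/220) = 6*(-4881511/220) = -14644533/110 ≈ -1.3313e+5)
f + w(-214) = -14644533/110 + 213 = -14621103/110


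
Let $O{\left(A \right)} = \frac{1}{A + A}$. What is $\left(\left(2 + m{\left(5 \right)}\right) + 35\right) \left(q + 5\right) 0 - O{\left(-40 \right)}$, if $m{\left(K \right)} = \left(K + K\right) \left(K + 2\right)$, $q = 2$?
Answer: $\frac{1}{80} \approx 0.0125$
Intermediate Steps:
$m{\left(K \right)} = 2 K \left(2 + K\right)$
$O{\left(A \right)} = \frac{1}{2 A}$
$\left(\left(2 + m{\left(5 \right)}\right) + 35\right) \left(q + 5\right) 0 - O{\left(-40 \right)} = \left(\left(2 + 2 \cdot 5 \left(2 + 5\right)\right) + 35\right) \left(2 + 5\right) 0 - \frac{1}{2 \left(-40\right)} = \left(\left(2 + 2 \cdot 5 \cdot 7\right) + 35\right) 7 \cdot 0 - \frac{1}{2} \left(- \frac{1}{40}\right) = \left(\left(2 + 70\right) + 35\right) 0 - - \frac{1}{80} = \left(72 + 35\right) 0 + \frac{1}{80} = 107 \cdot 0 + \frac{1}{80} = 0 + \frac{1}{80} = \frac{1}{80}$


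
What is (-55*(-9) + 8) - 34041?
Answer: -33538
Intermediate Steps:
(-55*(-9) + 8) - 34041 = (495 + 8) - 34041 = 503 - 34041 = -33538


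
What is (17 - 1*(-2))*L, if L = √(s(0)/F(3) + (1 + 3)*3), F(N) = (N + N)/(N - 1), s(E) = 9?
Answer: 19*√15 ≈ 73.587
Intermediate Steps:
F(N) = 2*N/(-1 + N) (F(N) = (2*N)/(-1 + N) = 2*N/(-1 + N))
L = √15 (L = √(9/((2*3/(-1 + 3))) + (1 + 3)*3) = √(9/((2*3/2)) + 4*3) = √(9/((2*3*(½))) + 12) = √(9/3 + 12) = √(9*(⅓) + 12) = √(3 + 12) = √15 ≈ 3.8730)
(17 - 1*(-2))*L = (17 - 1*(-2))*√15 = (17 + 2)*√15 = 19*√15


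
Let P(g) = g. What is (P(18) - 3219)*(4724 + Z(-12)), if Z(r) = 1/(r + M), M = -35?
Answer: -710708427/47 ≈ -1.5121e+7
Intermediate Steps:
Z(r) = 1/(-35 + r) (Z(r) = 1/(r - 35) = 1/(-35 + r))
(P(18) - 3219)*(4724 + Z(-12)) = (18 - 3219)*(4724 + 1/(-35 - 12)) = -3201*(4724 + 1/(-47)) = -3201*(4724 - 1/47) = -3201*222027/47 = -710708427/47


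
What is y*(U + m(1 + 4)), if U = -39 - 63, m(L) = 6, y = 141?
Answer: -13536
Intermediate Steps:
U = -102
y*(U + m(1 + 4)) = 141*(-102 + 6) = 141*(-96) = -13536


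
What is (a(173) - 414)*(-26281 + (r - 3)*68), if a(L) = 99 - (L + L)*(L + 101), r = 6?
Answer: 2480418163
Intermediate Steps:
a(L) = 99 - 2*L*(101 + L)
(a(173) - 414)*(-26281 + (r - 3)*68) = ((99 - 202*173 - 2*173²) - 414)*(-26281 + (6 - 3)*68) = ((99 - 34946 - 2*29929) - 414)*(-26281 + 3*68) = ((99 - 34946 - 59858) - 414)*(-26281 + 204) = (-94705 - 414)*(-26077) = -95119*(-26077) = 2480418163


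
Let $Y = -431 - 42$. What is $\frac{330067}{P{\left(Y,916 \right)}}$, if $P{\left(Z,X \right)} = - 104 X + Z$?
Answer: $- \frac{330067}{95737} \approx -3.4476$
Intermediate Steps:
$Y = -473$ ($Y = -431 - 42 = -473$)
$P{\left(Z,X \right)} = Z - 104 X$
$\frac{330067}{P{\left(Y,916 \right)}} = \frac{330067}{-473 - 95264} = \frac{330067}{-95737} = 330067 \left(- \frac{1}{95737}\right) = - \frac{330067}{95737}$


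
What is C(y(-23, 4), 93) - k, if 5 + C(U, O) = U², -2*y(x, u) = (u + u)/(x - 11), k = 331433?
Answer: -95785578/289 ≈ -3.3144e+5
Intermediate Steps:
y(x, u) = -u/(-11 + x) (y(x, u) = -(u + u)/(2*(x - 11)) = -2*u/(2*(-11 + x)) = -u/(-11 + x))
C(U, O) = -5 + U²
C(y(-23, 4), 93) - k = (-5 + (-1*4/(-11 - 23))²) - 1*331433 = (-5 + (-1*4/(-34))²) - 331433 = (-5 + (-1*4*(-1/34))²) - 331433 = (-5 + (2/17)²) - 331433 = (-5 + 4/289) - 331433 = -1441/289 - 331433 = -95785578/289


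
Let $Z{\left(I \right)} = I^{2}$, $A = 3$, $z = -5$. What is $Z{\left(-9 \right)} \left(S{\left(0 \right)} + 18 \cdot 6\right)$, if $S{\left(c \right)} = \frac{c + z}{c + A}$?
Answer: $8613$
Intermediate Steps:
$S{\left(c \right)} = \frac{-5 + c}{3 + c}$ ($S{\left(c \right)} = \frac{c - 5}{c + 3} = \frac{-5 + c}{3 + c}$)
$Z{\left(-9 \right)} \left(S{\left(0 \right)} + 18 \cdot 6\right) = \left(-9\right)^{2} \left(\frac{-5 + 0}{3 + 0} + 18 \cdot 6\right) = 81 \left(\frac{1}{3} \left(-5\right) + 108\right) = 81 \left(- \frac{5}{3} + 108\right) = 81 \cdot \frac{319}{3} = 8613$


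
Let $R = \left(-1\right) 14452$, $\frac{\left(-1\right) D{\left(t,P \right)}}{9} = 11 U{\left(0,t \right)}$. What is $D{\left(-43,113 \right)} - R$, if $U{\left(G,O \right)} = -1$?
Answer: $14551$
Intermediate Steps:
$D{\left(t,P \right)} = 99$ ($D{\left(t,P \right)} = - 9 \cdot 11 \left(-1\right) = \left(-9\right) \left(-11\right) = 99$)
$R = -14452$
$D{\left(-43,113 \right)} - R = 99 - -14452 = 99 + 14452 = 14551$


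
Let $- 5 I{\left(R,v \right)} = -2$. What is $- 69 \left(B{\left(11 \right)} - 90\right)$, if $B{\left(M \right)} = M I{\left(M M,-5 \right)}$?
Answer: $\frac{29532}{5} \approx 5906.4$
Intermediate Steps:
$I{\left(R,v \right)} = \frac{2}{5}$ ($I{\left(R,v \right)} = \left(- \frac{1}{5}\right) \left(-2\right) = \frac{2}{5}$)
$B{\left(M \right)} = \frac{2 M}{5}$ ($B{\left(M \right)} = M \frac{2}{5} = \frac{2 M}{5}$)
$- 69 \left(B{\left(11 \right)} - 90\right) = - 69 \left(\frac{2}{5} \cdot 11 - 90\right) = - 69 \left(\frac{22}{5} - 90\right) = \left(-69\right) \left(- \frac{428}{5}\right) = \frac{29532}{5}$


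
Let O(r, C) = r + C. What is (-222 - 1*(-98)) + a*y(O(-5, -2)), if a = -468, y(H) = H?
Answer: 3152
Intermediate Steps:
O(r, C) = C + r
(-222 - 1*(-98)) + a*y(O(-5, -2)) = (-222 - 1*(-98)) - 468*(-2 - 5) = (-222 + 98) - 468*(-7) = -124 + 3276 = 3152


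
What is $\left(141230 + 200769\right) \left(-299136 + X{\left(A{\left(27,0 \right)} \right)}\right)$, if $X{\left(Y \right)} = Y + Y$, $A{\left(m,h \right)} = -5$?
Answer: $-102307632854$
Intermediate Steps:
$X{\left(Y \right)} = 2 Y$
$\left(141230 + 200769\right) \left(-299136 + X{\left(A{\left(27,0 \right)} \right)}\right) = \left(141230 + 200769\right) \left(-299136 + 2 \left(-5\right)\right) = 341999 \left(-299136 - 10\right) = 341999 \left(-299146\right) = -102307632854$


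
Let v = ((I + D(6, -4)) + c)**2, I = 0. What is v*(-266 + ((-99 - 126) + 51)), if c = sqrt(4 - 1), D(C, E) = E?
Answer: -8360 + 3520*sqrt(3) ≈ -2263.2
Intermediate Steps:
c = sqrt(3) ≈ 1.7320
v = (-4 + sqrt(3))**2 (v = ((0 - 4) + sqrt(3))**2 = (-4 + sqrt(3))**2 ≈ 5.1436)
v*(-266 + ((-99 - 126) + 51)) = (-4 + sqrt(3))**2*(-266 + ((-99 - 126) + 51)) = (-4 + sqrt(3))**2*(-266 + (-225 + 51)) = (-4 + sqrt(3))**2*(-266 - 174) = (-4 + sqrt(3))**2*(-440) = -440*(-4 + sqrt(3))**2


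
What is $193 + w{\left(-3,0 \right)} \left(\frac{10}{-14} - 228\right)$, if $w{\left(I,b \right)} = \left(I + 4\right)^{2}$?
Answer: $- \frac{250}{7} \approx -35.714$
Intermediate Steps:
$w{\left(I,b \right)} = \left(4 + I\right)^{2}$
$193 + w{\left(-3,0 \right)} \left(\frac{10}{-14} - 228\right) = 193 + \left(4 - 3\right)^{2} \left(\frac{10}{-14} - 228\right) = 193 + 1^{2} \left(10 \left(- \frac{1}{14}\right) - 228\right) = 193 + 1 \left(- \frac{5}{7} - 228\right) = 193 + 1 \left(- \frac{1601}{7}\right) = 193 - \frac{1601}{7} = - \frac{250}{7}$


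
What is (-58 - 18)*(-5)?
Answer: 380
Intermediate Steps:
(-58 - 18)*(-5) = -76*(-5) = 380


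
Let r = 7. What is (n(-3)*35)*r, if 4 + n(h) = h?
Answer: -1715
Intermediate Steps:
n(h) = -4 + h
(n(-3)*35)*r = ((-4 - 3)*35)*7 = -7*35*7 = -245*7 = -1715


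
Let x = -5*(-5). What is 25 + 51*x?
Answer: 1300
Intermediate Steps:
x = 25
25 + 51*x = 25 + 51*25 = 25 + 1275 = 1300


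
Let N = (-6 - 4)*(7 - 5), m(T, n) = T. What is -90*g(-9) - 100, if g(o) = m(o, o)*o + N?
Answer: -5590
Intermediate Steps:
N = -20 (N = -10*2 = -20)
g(o) = -20 + o² (g(o) = o*o - 20 = o² - 20 = -20 + o²)
-90*g(-9) - 100 = -90*(-20 + (-9)²) - 100 = -90*(-20 + 81) - 100 = -90*61 - 100 = -5490 - 100 = -5590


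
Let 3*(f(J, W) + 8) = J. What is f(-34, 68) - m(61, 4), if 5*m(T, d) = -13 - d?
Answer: -239/15 ≈ -15.933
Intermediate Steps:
m(T, d) = -13/5 - d/5 (m(T, d) = (-13 - d)/5 = -13/5 - d/5)
f(J, W) = -8 + J/3
f(-34, 68) - m(61, 4) = (-8 + (⅓)*(-34)) - (-13/5 - ⅕*4) = (-8 - 34/3) - (-13/5 - ⅘) = -58/3 - 1*(-17/5) = -58/3 + 17/5 = -239/15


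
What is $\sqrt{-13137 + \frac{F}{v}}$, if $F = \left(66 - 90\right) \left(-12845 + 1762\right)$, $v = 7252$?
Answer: $\frac{3 i \sqrt{97642519}}{259} \approx 114.46 i$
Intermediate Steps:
$F = 265992$ ($F = \left(-24\right) \left(-11083\right) = 265992$)
$\sqrt{-13137 + \frac{F}{v}} = \sqrt{-13137 + \frac{265992}{7252}} = \sqrt{-13137 + 265992 \cdot \frac{1}{7252}} = \sqrt{-13137 + \frac{66498}{1813}} = \sqrt{- \frac{23750883}{1813}} = \frac{3 i \sqrt{97642519}}{259}$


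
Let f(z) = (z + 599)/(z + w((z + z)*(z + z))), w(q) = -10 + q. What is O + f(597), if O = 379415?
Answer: 541130400741/1426223 ≈ 3.7942e+5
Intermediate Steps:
f(z) = (599 + z)/(-10 + z + 4*z**2) (f(z) = (z + 599)/(z + (-10 + (z + z)*(z + z))) = (599 + z)/(z + (-10 + (2*z)*(2*z))) = (599 + z)/(z + (-10 + 4*z**2)) = (599 + z)/(-10 + z + 4*z**2))
O + f(597) = 379415 + (599 + 597)/(-10 + 597 + 4*597**2) = 379415 + 1196/(-10 + 597 + 4*356409) = 379415 + 1196/(-10 + 597 + 1425636) = 379415 + 1196/1426223 = 541130400741/1426223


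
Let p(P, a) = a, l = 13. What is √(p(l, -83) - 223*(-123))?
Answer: 11*√226 ≈ 165.37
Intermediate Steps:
√(p(l, -83) - 223*(-123)) = √(-83 - 223*(-123)) = √(-83 + 27429) = √27346 = 11*√226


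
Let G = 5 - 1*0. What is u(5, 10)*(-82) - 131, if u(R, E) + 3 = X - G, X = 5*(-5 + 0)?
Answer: 2575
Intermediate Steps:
G = 5 (G = 5 + 0 = 5)
X = -25 (X = 5*(-5) = -25)
u(R, E) = -33 (u(R, E) = -3 + (-25 - 1*5) = -3 + (-25 - 5) = -3 - 30 = -33)
u(5, 10)*(-82) - 131 = -33*(-82) - 131 = 2706 - 131 = 2575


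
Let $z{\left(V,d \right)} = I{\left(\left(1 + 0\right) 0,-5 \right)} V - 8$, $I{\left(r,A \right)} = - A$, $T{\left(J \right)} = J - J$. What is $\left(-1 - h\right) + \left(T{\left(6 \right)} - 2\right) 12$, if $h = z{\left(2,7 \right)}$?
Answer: $-27$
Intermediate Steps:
$T{\left(J \right)} = 0$
$z{\left(V,d \right)} = -8 + 5 V$ ($z{\left(V,d \right)} = \left(-1\right) \left(-5\right) V - 8 = 5 V - 8 = -8 + 5 V$)
$h = 2$ ($h = -8 + 5 \cdot 2 = -8 + 10 = 2$)
$\left(-1 - h\right) + \left(T{\left(6 \right)} - 2\right) 12 = \left(-1 - 2\right) + \left(0 - 2\right) 12 = \left(-1 - 2\right) - 24 = -3 - 24 = -27$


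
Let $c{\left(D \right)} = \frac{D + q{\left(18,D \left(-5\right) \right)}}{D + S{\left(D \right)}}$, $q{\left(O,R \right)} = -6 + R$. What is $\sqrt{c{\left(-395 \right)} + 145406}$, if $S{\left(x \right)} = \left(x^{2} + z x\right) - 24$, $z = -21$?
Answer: $\frac{2 \sqrt{976529958868095}}{163901} \approx 381.32$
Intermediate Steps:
$S{\left(x \right)} = -24 + x^{2} - 21 x$ ($S{\left(x \right)} = \left(x^{2} - 21 x\right) - 24 = -24 + x^{2} - 21 x$)
$c{\left(D \right)} = \frac{-6 - 4 D}{-24 + D^{2} - 20 D}$ ($c{\left(D \right)} = \frac{D + \left(-6 + D \left(-5\right)\right)}{D - \left(24 - D^{2} + 21 D\right)} = \frac{D - \left(6 + 5 D\right)}{-24 + D^{2} - 20 D} = \frac{-6 - 4 D}{-24 + D^{2} - 20 D}$)
$\sqrt{c{\left(-395 \right)} + 145406} = \sqrt{\frac{2 \left(-3 - -790\right)}{-24 + \left(-395\right)^{2} - -7900} + 145406} = \sqrt{\frac{2 \left(-3 + 790\right)}{-24 + 156025 + 7900} + 145406} = \sqrt{2 \cdot \frac{1}{163901} \cdot 787 + 145406} = \sqrt{\frac{1574}{163901} + 145406} = \sqrt{\frac{23832190380}{163901}} = \frac{2 \sqrt{976529958868095}}{163901}$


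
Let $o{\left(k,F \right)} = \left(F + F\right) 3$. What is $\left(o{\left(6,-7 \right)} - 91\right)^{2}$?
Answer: $17689$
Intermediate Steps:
$o{\left(k,F \right)} = 6 F$ ($o{\left(k,F \right)} = 2 F 3 = 6 F$)
$\left(o{\left(6,-7 \right)} - 91\right)^{2} = \left(6 \left(-7\right) - 91\right)^{2} = \left(-42 - 91\right)^{2} = \left(-133\right)^{2} = 17689$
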